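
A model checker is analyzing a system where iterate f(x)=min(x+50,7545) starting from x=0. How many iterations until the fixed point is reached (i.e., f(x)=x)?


Step 1: x=0, cap=7545, increment=50
Step 2: x grows by 50 each step until capped at 7545; fixed point is x=7545
Step 3: iterations = ceil(7545/50) = 151

151


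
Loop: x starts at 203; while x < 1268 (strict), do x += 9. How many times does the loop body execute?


Step 1: x goes from 203 toward 1268 by 9; the body runs while x<1268, so iterations = ceil((bound-start)/step)
Step 2: Distance=1065
Step 3: ceil(1065/9)=119

119


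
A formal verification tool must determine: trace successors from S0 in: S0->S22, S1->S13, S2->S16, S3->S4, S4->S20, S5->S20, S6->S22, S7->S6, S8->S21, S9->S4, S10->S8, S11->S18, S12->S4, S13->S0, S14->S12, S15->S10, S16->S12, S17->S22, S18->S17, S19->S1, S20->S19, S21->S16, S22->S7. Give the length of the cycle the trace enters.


Trace from S0 until a state repeats:
  S0 -> S22 -> S7 -> S6 -> S22
S22 first seen at step 1, revisited at step 4.
Cycle length = 4 - 1 = 3

3


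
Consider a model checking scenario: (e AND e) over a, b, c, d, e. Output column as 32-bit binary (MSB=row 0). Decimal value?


Formula: (e AND e) over a, b, c, d, e (32 rows)
Evaluate each row (bits = a,b,c,d,e, MSB first):
  row 0 [00000]: (0 AND 0) -> 0
  row 1 [00001]: (1 AND 1) -> 1
  row 2 [00010]: (0 AND 0) -> 0
  row 3 [00011]: (1 AND 1) -> 1
  row 4 [00100]: (0 AND 0) -> 0
  row 5 [00101]: (1 AND 1) -> 1
  row 6 [00110]: (0 AND 0) -> 0
  row 7 [00111]: (1 AND 1) -> 1
  row 8 [01000]: (0 AND 0) -> 0
  row 9 [01001]: (1 AND 1) -> 1
  row 10 [01010]: (0 AND 0) -> 0
  row 11 [01011]: (1 AND 1) -> 1
  row 12 [01100]: (0 AND 0) -> 0
  row 13 [01101]: (1 AND 1) -> 1
  row 14 [01110]: (0 AND 0) -> 0
  row 15 [01111]: (1 AND 1) -> 1
  row 16 [10000]: (0 AND 0) -> 0
  row 17 [10001]: (1 AND 1) -> 1
  row 18 [10010]: (0 AND 0) -> 0
  row 19 [10011]: (1 AND 1) -> 1
  row 20 [10100]: (0 AND 0) -> 0
  row 21 [10101]: (1 AND 1) -> 1
  row 22 [10110]: (0 AND 0) -> 0
  row 23 [10111]: (1 AND 1) -> 1
  row 24 [11000]: (0 AND 0) -> 0
  row 25 [11001]: (1 AND 1) -> 1
  row 26 [11010]: (0 AND 0) -> 0
  row 27 [11011]: (1 AND 1) -> 1
  row 28 [11100]: (0 AND 0) -> 0
  row 29 [11101]: (1 AND 1) -> 1
  row 30 [11110]: (0 AND 0) -> 0
  row 31 [11111]: (1 AND 1) -> 1
Full result column, 4 rows per line (a,b,c fixed per line; d,e runs 00..11 left to right):
  rows 0-3 [a,b,c=000]: 0101  = hex 5
  rows 4-7 [a,b,c=001]: 0101  = hex 5
  rows 8-11 [a,b,c=010]: 0101  = hex 5
  rows 12-15 [a,b,c=011]: 0101  = hex 5
  rows 16-19 [a,b,c=100]: 0101  = hex 5
  rows 20-23 [a,b,c=101]: 0101  = hex 5
  rows 24-27 [a,b,c=110]: 0101  = hex 5
  rows 28-31 [a,b,c=111]: 0101  = hex 5
Output column (row 0 .. row 31) = 01010101010101010101010101010101
Output column grouped in 4s = 0101 0101 0101 0101 0101 0101 0101 0101 = 0x55555555
Convert to decimal digit by digit (value = value*16 + digit):
  5 -> 5
  5*16 + 5 = 85
  85*16 + 5 = 1365
  1365*16 + 5 = 21845
  21845*16 + 5 = 349525
  349525*16 + 5 = 5592405
  5592405*16 + 5 = 89478485
  89478485*16 + 5 = 1431655765
Decimal = 1431655765

1431655765


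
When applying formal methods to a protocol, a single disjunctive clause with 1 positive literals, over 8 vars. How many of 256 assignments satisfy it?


Step 1: Total=2^8=256
Step 2: Unsat when all 1 false: 2^7=128
Step 3: Sat=256-128=128

128


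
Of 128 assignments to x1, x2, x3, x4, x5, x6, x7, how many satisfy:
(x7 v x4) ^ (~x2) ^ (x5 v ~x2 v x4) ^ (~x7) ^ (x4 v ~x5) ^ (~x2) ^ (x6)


CNF with 7 clauses over 7 vars (128 assignments).
An assignment satisfies CNF iff every clause has >=1 true literal.
Check each row (bits = x1,x2,x3,x4,x5,x6,x7; clause T/F shown):
  row 0 [0000000]: clauses=FTTTTTF -> 0
  row 1 [0000001]: clauses=TTTFTTF -> 0
  row 2 [0000010]: clauses=FTTTTTT -> 0
  row 3 [0000011]: clauses=TTTFTTT -> 0
  row 4 [0000100]: clauses=FTTTFTF -> 0
  (every remaining row is evaluated the same way; all 128 results are listed next)
Full result column, 8 rows per line (x1,x2,x3,x4 fixed per line; x5,x6,x7 runs 000..111 left to right):
  rows 0-7 [x1,x2,x3,x4=0000]: 00000000  (ones: 0)
  rows 8-15 [x1,x2,x3,x4=0001]: 00100010  (ones: 2)
  rows 16-23 [x1,x2,x3,x4=0010]: 00000000  (ones: 0)
  rows 24-31 [x1,x2,x3,x4=0011]: 00100010  (ones: 2)
  rows 32-39 [x1,x2,x3,x4=0100]: 00000000  (ones: 0)
  rows 40-47 [x1,x2,x3,x4=0101]: 00000000  (ones: 0)
  rows 48-55 [x1,x2,x3,x4=0110]: 00000000  (ones: 0)
  rows 56-63 [x1,x2,x3,x4=0111]: 00000000  (ones: 0)
  rows 64-71 [x1,x2,x3,x4=1000]: 00000000  (ones: 0)
  rows 72-79 [x1,x2,x3,x4=1001]: 00100010  (ones: 2)
  rows 80-87 [x1,x2,x3,x4=1010]: 00000000  (ones: 0)
  rows 88-95 [x1,x2,x3,x4=1011]: 00100010  (ones: 2)
  rows 96-103 [x1,x2,x3,x4=1100]: 00000000  (ones: 0)
  rows 104-111 [x1,x2,x3,x4=1101]: 00000000  (ones: 0)
  rows 112-119 [x1,x2,x3,x4=1110]: 00000000  (ones: 0)
  rows 120-127 [x1,x2,x3,x4=1111]: 00000000  (ones: 0)
Satisfying assignments = 0+2+0+2+0+0+0+0+0+2+0+2+0+0+0+0 = 8

8


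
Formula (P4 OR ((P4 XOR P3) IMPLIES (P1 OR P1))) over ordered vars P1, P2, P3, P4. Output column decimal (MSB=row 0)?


Formula: (P4 OR ((P4 XOR P3) IMPLIES (P1 OR P1))) over P1, P2, P3, P4 (16 rows)
Evaluate each row (bits = P1,P2,P3,P4, MSB first):
  row 0 [0000]: (0 OR ((0 XOR 0) IMPLIES (0 OR 0))) -> 1
  row 1 [0001]: (1 OR ((1 XOR 0) IMPLIES (0 OR 0))) -> 1
  row 2 [0010]: (0 OR ((0 XOR 1) IMPLIES (0 OR 0))) -> 0
  row 3 [0011]: (1 OR ((1 XOR 1) IMPLIES (0 OR 0))) -> 1
  row 4 [0100]: (0 OR ((0 XOR 0) IMPLIES (0 OR 0))) -> 1
  row 5 [0101]: (1 OR ((1 XOR 0) IMPLIES (0 OR 0))) -> 1
  row 6 [0110]: (0 OR ((0 XOR 1) IMPLIES (0 OR 0))) -> 0
  row 7 [0111]: (1 OR ((1 XOR 1) IMPLIES (0 OR 0))) -> 1
  row 8 [1000]: (0 OR ((0 XOR 0) IMPLIES (1 OR 1))) -> 1
  row 9 [1001]: (1 OR ((1 XOR 0) IMPLIES (1 OR 1))) -> 1
  row 10 [1010]: (0 OR ((0 XOR 1) IMPLIES (1 OR 1))) -> 1
  row 11 [1011]: (1 OR ((1 XOR 1) IMPLIES (1 OR 1))) -> 1
  row 12 [1100]: (0 OR ((0 XOR 0) IMPLIES (1 OR 1))) -> 1
  row 13 [1101]: (1 OR ((1 XOR 0) IMPLIES (1 OR 1))) -> 1
  row 14 [1110]: (0 OR ((0 XOR 1) IMPLIES (1 OR 1))) -> 1
  row 15 [1111]: (1 OR ((1 XOR 1) IMPLIES (1 OR 1))) -> 1
Full result column, 4 rows per line (P1,P2 fixed per line; P3,P4 runs 00..11 left to right):
  rows 0-3 [P1,P2=00]: 1101  = hex D
  rows 4-7 [P1,P2=01]: 1101  = hex D
  rows 8-11 [P1,P2=10]: 1111  = hex F
  rows 12-15 [P1,P2=11]: 1111  = hex F
Output column (row 0 .. row 15) = 1101110111111111
Output column grouped in 4s = 1101 1101 1111 1111 = 0xDDFF
Convert to decimal digit by digit (value = value*16 + digit):
  D -> 13
  13*16 + 13 (D) = 221
  221*16 + 15 (F) = 3551
  3551*16 + 15 (F) = 56831
Decimal = 56831

56831


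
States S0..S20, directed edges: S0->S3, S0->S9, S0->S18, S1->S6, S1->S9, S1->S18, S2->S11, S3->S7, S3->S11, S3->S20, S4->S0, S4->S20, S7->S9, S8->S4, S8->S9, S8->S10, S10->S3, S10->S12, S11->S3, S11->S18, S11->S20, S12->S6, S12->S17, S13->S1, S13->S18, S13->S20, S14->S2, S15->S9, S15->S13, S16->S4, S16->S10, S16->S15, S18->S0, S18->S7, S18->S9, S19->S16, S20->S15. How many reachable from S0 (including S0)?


BFS from S0:
  layer 0: {S0}
  layer 1: {S3, S9, S18}
  layer 2: {S7, S11, S20}
  layer 3: {S15}
  layer 4: {S13}
  layer 5: {S1}
  layer 6: {S6}
Reachable set: {S0, S1, S3, S6, S7, S9, S11, S13, S15, S18, S20}
Count = 11

11


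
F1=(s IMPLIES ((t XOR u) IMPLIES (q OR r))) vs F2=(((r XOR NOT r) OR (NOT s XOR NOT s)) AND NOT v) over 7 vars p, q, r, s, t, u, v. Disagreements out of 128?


F1 = (s IMPLIES ((t XOR u) IMPLIES (q OR r)))
F2 = (((r XOR NOT r) OR (NOT s XOR NOT s)) AND NOT v)
Evaluate both on each of 128 rows (bits = p,q,r,s,t,u,v):
  row 0 [0000000]: F1=1 F2=1 -> 0
  row 1 [0000001]: F1=1 F2=0 (differ) -> 1
  row 2 [0000010]: F1=1 F2=1 -> 0
  row 3 [0000011]: F1=1 F2=0 (differ) -> 1
  row 4 [0000100]: F1=1 F2=1 -> 0
  (every remaining row is evaluated the same way; all 128 results are listed next)
Full result column, 8 rows per line (p,q,r,s fixed per line; t,u,v runs 000..111 left to right):
  rows 0-7 [p,q,r,s=0000]: 01010101  (ones: 4)
  rows 8-15 [p,q,r,s=0001]: 01101001  (ones: 4)
  rows 16-23 [p,q,r,s=0010]: 01010101  (ones: 4)
  rows 24-31 [p,q,r,s=0011]: 01010101  (ones: 4)
  rows 32-39 [p,q,r,s=0100]: 01010101  (ones: 4)
  rows 40-47 [p,q,r,s=0101]: 01010101  (ones: 4)
  rows 48-55 [p,q,r,s=0110]: 01010101  (ones: 4)
  rows 56-63 [p,q,r,s=0111]: 01010101  (ones: 4)
  rows 64-71 [p,q,r,s=1000]: 01010101  (ones: 4)
  rows 72-79 [p,q,r,s=1001]: 01101001  (ones: 4)
  rows 80-87 [p,q,r,s=1010]: 01010101  (ones: 4)
  rows 88-95 [p,q,r,s=1011]: 01010101  (ones: 4)
  rows 96-103 [p,q,r,s=1100]: 01010101  (ones: 4)
  rows 104-111 [p,q,r,s=1101]: 01010101  (ones: 4)
  rows 112-119 [p,q,r,s=1110]: 01010101  (ones: 4)
  rows 120-127 [p,q,r,s=1111]: 01010101  (ones: 4)
Disagreements = 4+4+4+4+4+4+4+4+4+4+4+4+4+4+4+4 = 64

64


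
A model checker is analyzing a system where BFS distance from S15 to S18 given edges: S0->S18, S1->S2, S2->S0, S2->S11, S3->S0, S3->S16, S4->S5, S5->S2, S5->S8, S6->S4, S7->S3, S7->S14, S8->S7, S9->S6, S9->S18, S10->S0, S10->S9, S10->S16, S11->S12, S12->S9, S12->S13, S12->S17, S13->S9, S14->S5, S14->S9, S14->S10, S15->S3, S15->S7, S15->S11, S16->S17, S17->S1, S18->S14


BFS layer-by-layer from S15:
  dist 0: {S15}
  dist 1: {S3, S7, S11}
  dist 2: {S0, S12, S14, S16}
  dist 3: {S5, S9, S10, S13, S17, S18}
  -> S18 reached at distance 3
Shortest path length = 3

3


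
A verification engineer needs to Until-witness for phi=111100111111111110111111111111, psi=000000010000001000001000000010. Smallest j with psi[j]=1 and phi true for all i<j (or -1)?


(phi U psi) at 0: need smallest j with psi[j]=1 and phi[i]=1 for all i in [0,j).
Scan from step 0:
  step 0: phi=1, psi=0 -> continue
  step 1: phi=1, psi=0 -> continue
  step 2: phi=1, psi=0 -> continue
  step 3: phi=1, psi=0 -> continue
  step 4: phi=0 -> phi-prefix broken from here
  step 7: psi=1 but phi already failed -> not a witness
  step 14: psi=1 but phi already failed -> not a witness
  step 20: psi=1 but phi already failed -> not a witness
  step 28: psi=1 but phi already failed -> not a witness
  end of trace: no witness -> -1
Witness step = -1

-1


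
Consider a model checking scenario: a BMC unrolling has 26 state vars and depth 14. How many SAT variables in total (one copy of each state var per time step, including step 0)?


BMC unrolls to depth k, creating one copy of each state var for steps 0..k.
Step count = 14 + 1 = 15 (steps 0 through 14)
Vars per step = 26
Total = 26 * 15 = 390

390


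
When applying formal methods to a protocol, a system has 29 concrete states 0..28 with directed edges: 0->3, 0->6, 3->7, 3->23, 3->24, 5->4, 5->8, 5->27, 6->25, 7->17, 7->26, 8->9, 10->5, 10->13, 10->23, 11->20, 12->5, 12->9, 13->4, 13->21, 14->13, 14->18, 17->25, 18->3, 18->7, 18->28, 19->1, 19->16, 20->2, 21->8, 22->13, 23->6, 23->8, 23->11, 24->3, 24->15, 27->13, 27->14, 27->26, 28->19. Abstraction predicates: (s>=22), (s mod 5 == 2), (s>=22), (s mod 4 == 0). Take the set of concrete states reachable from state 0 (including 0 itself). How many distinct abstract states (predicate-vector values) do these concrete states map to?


BFS from 0:
Concrete reachable: {0, 2, 3, 6, 7, 8, 9, 11, 15, 17, 20, 23, 24, 25, 26}
Abstract via predicates (s>=22), (s mod 5 == 2), (s>=22), (s mod 4 == 0):
  (0,0,0,0) <- {3, 6, 9, 11, 15}
  (0,0,0,1) <- {0, 8, 20}
  (0,1,0,0) <- {2, 7, 17}
  (1,0,1,0) <- {23, 25, 26}
  (1,0,1,1) <- {24}
Distinct abstract states = 5

5


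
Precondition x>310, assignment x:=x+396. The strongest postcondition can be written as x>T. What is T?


Formula: sp(P, x:=E) = exists old_x. (x = E[old_x/x]) AND P[old_x/x] (old_x is the value of x before the assignment; eliminate old_x by solving x = E[old_x/x] for old_x)
Step 1: Precondition P: x>310, i.e. old_x > 310
Step 2: Assignment gives x = old_x + 396, so old_x = x - 396
Step 3: Substitute into P: x - 396 > 310
Step 4: Simplify: x > 310+396 = 706

706


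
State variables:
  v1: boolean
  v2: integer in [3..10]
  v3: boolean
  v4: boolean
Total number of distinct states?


State space = product of domain sizes of all variables.
Domain sizes:
  v1 (boolean): 2
  v2 (integer in [3..10]): 8
  v3 (boolean): 2
  v4 (boolean): 2
Product = 2 * 8 * 2 * 2 = 64

64


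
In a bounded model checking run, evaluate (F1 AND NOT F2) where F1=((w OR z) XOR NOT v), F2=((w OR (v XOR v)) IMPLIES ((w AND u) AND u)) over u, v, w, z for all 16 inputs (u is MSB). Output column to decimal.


F1 = ((w OR z) XOR NOT v)
F2 = ((w OR (v XOR v)) IMPLIES ((w AND u) AND u))
Counterexample to F1=>F2 is where F1=1 and F2=0.
Evaluate each row (bits = u,v,w,z, MSB first):
  row 0 [0000]: F1=1 F2=1 -> F1&~F2 -> 0
  row 1 [0001]: F1=0 F2=1 -> F1&~F2 -> 0
  row 2 [0010]: F1=0 F2=0 -> F1&~F2 -> 0
  row 3 [0011]: F1=0 F2=0 -> F1&~F2 -> 0
  row 4 [0100]: F1=0 F2=1 -> F1&~F2 -> 0
  row 5 [0101]: F1=1 F2=1 -> F1&~F2 -> 0
  row 6 [0110]: F1=1 F2=0 -> F1&~F2 -> 1
  row 7 [0111]: F1=1 F2=0 -> F1&~F2 -> 1
  row 8 [1000]: F1=1 F2=1 -> F1&~F2 -> 0
  row 9 [1001]: F1=0 F2=1 -> F1&~F2 -> 0
  row 10 [1010]: F1=0 F2=1 -> F1&~F2 -> 0
  row 11 [1011]: F1=0 F2=1 -> F1&~F2 -> 0
  row 12 [1100]: F1=0 F2=1 -> F1&~F2 -> 0
  row 13 [1101]: F1=1 F2=1 -> F1&~F2 -> 0
  row 14 [1110]: F1=1 F2=1 -> F1&~F2 -> 0
  row 15 [1111]: F1=1 F2=1 -> F1&~F2 -> 0
Full result column, 4 rows per line (u,v fixed per line; w,z runs 00..11 left to right):
  rows 0-3 [u,v=00]: 0000  = hex 0
  rows 4-7 [u,v=01]: 0011  = hex 3
  rows 8-11 [u,v=10]: 0000  = hex 0
  rows 12-15 [u,v=11]: 0000  = hex 0
Counterexample vector (row 0 .. row 15) = 0000001100000000
Output column grouped in 4s = 0000 0011 0000 0000 = 0x0300
Convert to decimal digit by digit (value = value*16 + digit):
  0 -> 0
  0*16 + 3 = 3
  3*16 + 0 = 48
  48*16 + 0 = 768
Decimal = 768

768


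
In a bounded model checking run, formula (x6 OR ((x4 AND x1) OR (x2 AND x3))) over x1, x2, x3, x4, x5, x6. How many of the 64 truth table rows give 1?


Formula: (x6 OR ((x4 AND x1) OR (x2 AND x3))) over 6 vars (64 rows)
Evaluate each row (x1, x2, x3, x4, x5, x6 as bits, MSB first):
  row 0 [000000]: (0 OR ((0 AND 0) OR (0 AND 0))) -> 0
  row 1 [000001]: (1 OR ((0 AND 0) OR (0 AND 0))) -> 1
  row 2 [000010]: (0 OR ((0 AND 0) OR (0 AND 0))) -> 0
  row 3 [000011]: (1 OR ((0 AND 0) OR (0 AND 0))) -> 1
  row 4 [000100]: (0 OR ((1 AND 0) OR (0 AND 0))) -> 0
  (every remaining row is evaluated the same way; all 64 results are listed next)
Full result column, 8 rows per line (x1,x2,x3 fixed per line; x4,x5,x6 runs 000..111 left to right):
  rows 0-7 [x1,x2,x3=000]: 01010101  (ones: 4)
  rows 8-15 [x1,x2,x3=001]: 01010101  (ones: 4)
  rows 16-23 [x1,x2,x3=010]: 01010101  (ones: 4)
  rows 24-31 [x1,x2,x3=011]: 11111111  (ones: 8)
  rows 32-39 [x1,x2,x3=100]: 01011111  (ones: 6)
  rows 40-47 [x1,x2,x3=101]: 01011111  (ones: 6)
  rows 48-55 [x1,x2,x3=110]: 01011111  (ones: 6)
  rows 56-63 [x1,x2,x3=111]: 11111111  (ones: 8)
Count of 1-rows = 4+4+4+8+6+6+6+8 = 46

46


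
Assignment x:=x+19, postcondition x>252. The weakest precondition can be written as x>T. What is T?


Formula: wp(x:=E, P) = P[E/x] (substitute E for x in postcondition)
Step 1: Postcondition: x>252
Step 2: Substitute x+19 for x: x+19>252
Step 3: Solve for x: x > 252-19 = 233

233


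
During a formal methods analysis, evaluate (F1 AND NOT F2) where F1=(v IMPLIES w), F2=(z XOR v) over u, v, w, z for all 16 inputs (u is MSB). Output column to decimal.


F1 = (v IMPLIES w)
F2 = (z XOR v)
Counterexample to F1=>F2 is where F1=1 and F2=0.
Evaluate each row (bits = u,v,w,z, MSB first):
  row 0 [0000]: F1=1 F2=0 -> F1&~F2 -> 1
  row 1 [0001]: F1=1 F2=1 -> F1&~F2 -> 0
  row 2 [0010]: F1=1 F2=0 -> F1&~F2 -> 1
  row 3 [0011]: F1=1 F2=1 -> F1&~F2 -> 0
  row 4 [0100]: F1=0 F2=1 -> F1&~F2 -> 0
  row 5 [0101]: F1=0 F2=0 -> F1&~F2 -> 0
  row 6 [0110]: F1=1 F2=1 -> F1&~F2 -> 0
  row 7 [0111]: F1=1 F2=0 -> F1&~F2 -> 1
  row 8 [1000]: F1=1 F2=0 -> F1&~F2 -> 1
  row 9 [1001]: F1=1 F2=1 -> F1&~F2 -> 0
  row 10 [1010]: F1=1 F2=0 -> F1&~F2 -> 1
  row 11 [1011]: F1=1 F2=1 -> F1&~F2 -> 0
  row 12 [1100]: F1=0 F2=1 -> F1&~F2 -> 0
  row 13 [1101]: F1=0 F2=0 -> F1&~F2 -> 0
  row 14 [1110]: F1=1 F2=1 -> F1&~F2 -> 0
  row 15 [1111]: F1=1 F2=0 -> F1&~F2 -> 1
Full result column, 4 rows per line (u,v fixed per line; w,z runs 00..11 left to right):
  rows 0-3 [u,v=00]: 1010  = hex A
  rows 4-7 [u,v=01]: 0001  = hex 1
  rows 8-11 [u,v=10]: 1010  = hex A
  rows 12-15 [u,v=11]: 0001  = hex 1
Counterexample vector (row 0 .. row 15) = 1010000110100001
Output column grouped in 4s = 1010 0001 1010 0001 = 0xA1A1
Convert to decimal digit by digit (value = value*16 + digit):
  A -> 10
  10*16 + 1 = 161
  161*16 + 10 (A) = 2586
  2586*16 + 1 = 41377
Decimal = 41377

41377


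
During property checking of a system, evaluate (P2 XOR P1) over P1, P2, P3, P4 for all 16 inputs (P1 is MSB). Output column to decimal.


Formula: (P2 XOR P1) over P1, P2, P3, P4 (16 rows)
Evaluate each row (bits = P1,P2,P3,P4, MSB first):
  row 0 [0000]: (0 XOR 0) -> 0
  row 1 [0001]: (0 XOR 0) -> 0
  row 2 [0010]: (0 XOR 0) -> 0
  row 3 [0011]: (0 XOR 0) -> 0
  row 4 [0100]: (1 XOR 0) -> 1
  row 5 [0101]: (1 XOR 0) -> 1
  row 6 [0110]: (1 XOR 0) -> 1
  row 7 [0111]: (1 XOR 0) -> 1
  row 8 [1000]: (0 XOR 1) -> 1
  row 9 [1001]: (0 XOR 1) -> 1
  row 10 [1010]: (0 XOR 1) -> 1
  row 11 [1011]: (0 XOR 1) -> 1
  row 12 [1100]: (1 XOR 1) -> 0
  row 13 [1101]: (1 XOR 1) -> 0
  row 14 [1110]: (1 XOR 1) -> 0
  row 15 [1111]: (1 XOR 1) -> 0
Full result column, 4 rows per line (P1,P2 fixed per line; P3,P4 runs 00..11 left to right):
  rows 0-3 [P1,P2=00]: 0000  = hex 0
  rows 4-7 [P1,P2=01]: 1111  = hex F
  rows 8-11 [P1,P2=10]: 1111  = hex F
  rows 12-15 [P1,P2=11]: 0000  = hex 0
Output column (row 0 .. row 15) = 0000111111110000
Output column grouped in 4s = 0000 1111 1111 0000 = 0x0FF0
Convert to decimal digit by digit (value = value*16 + digit):
  0 -> 0
  0*16 + 15 (F) = 15
  15*16 + 15 (F) = 255
  255*16 + 0 = 4080
Decimal = 4080

4080


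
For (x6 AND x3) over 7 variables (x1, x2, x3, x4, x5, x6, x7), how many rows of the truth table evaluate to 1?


Formula: (x6 AND x3) over 7 vars (128 rows)
Evaluate each row (x1, x2, x3, x4, x5, x6, x7 as bits, MSB first):
  row 0 [0000000]: (0 AND 0) -> 0
  row 1 [0000001]: (0 AND 0) -> 0
  row 2 [0000010]: (1 AND 0) -> 0
  row 3 [0000011]: (1 AND 0) -> 0
  row 4 [0000100]: (0 AND 0) -> 0
  (every remaining row is evaluated the same way; all 128 results are listed next)
Full result column, 8 rows per line (x1,x2,x3,x4 fixed per line; x5,x6,x7 runs 000..111 left to right):
  rows 0-7 [x1,x2,x3,x4=0000]: 00000000  (ones: 0)
  rows 8-15 [x1,x2,x3,x4=0001]: 00000000  (ones: 0)
  rows 16-23 [x1,x2,x3,x4=0010]: 00110011  (ones: 4)
  rows 24-31 [x1,x2,x3,x4=0011]: 00110011  (ones: 4)
  rows 32-39 [x1,x2,x3,x4=0100]: 00000000  (ones: 0)
  rows 40-47 [x1,x2,x3,x4=0101]: 00000000  (ones: 0)
  rows 48-55 [x1,x2,x3,x4=0110]: 00110011  (ones: 4)
  rows 56-63 [x1,x2,x3,x4=0111]: 00110011  (ones: 4)
  rows 64-71 [x1,x2,x3,x4=1000]: 00000000  (ones: 0)
  rows 72-79 [x1,x2,x3,x4=1001]: 00000000  (ones: 0)
  rows 80-87 [x1,x2,x3,x4=1010]: 00110011  (ones: 4)
  rows 88-95 [x1,x2,x3,x4=1011]: 00110011  (ones: 4)
  rows 96-103 [x1,x2,x3,x4=1100]: 00000000  (ones: 0)
  rows 104-111 [x1,x2,x3,x4=1101]: 00000000  (ones: 0)
  rows 112-119 [x1,x2,x3,x4=1110]: 00110011  (ones: 4)
  rows 120-127 [x1,x2,x3,x4=1111]: 00110011  (ones: 4)
Count of 1-rows = 0+0+4+4+0+0+4+4+0+0+4+4+0+0+4+4 = 32

32


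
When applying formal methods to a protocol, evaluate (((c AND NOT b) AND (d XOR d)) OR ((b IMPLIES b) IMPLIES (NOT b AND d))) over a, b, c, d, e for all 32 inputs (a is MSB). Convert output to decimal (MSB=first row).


Formula: (((c AND NOT b) AND (d XOR d)) OR ((b IMPLIES b) IMPLIES (NOT b AND d))) over a, b, c, d, e (32 rows)
Evaluate each row (bits = a,b,c,d,e, MSB first):
  row 0 [00000]: (((0 AND NOT 0) AND (0 XOR 0)) OR ((0 IMPLIES 0) IMPLIES (NOT 0 AND 0))) -> 0
  row 1 [00001]: (((0 AND NOT 0) AND (0 XOR 0)) OR ((0 IMPLIES 0) IMPLIES (NOT 0 AND 0))) -> 0
  row 2 [00010]: (((0 AND NOT 0) AND (1 XOR 1)) OR ((0 IMPLIES 0) IMPLIES (NOT 0 AND 1))) -> 1
  row 3 [00011]: (((0 AND NOT 0) AND (1 XOR 1)) OR ((0 IMPLIES 0) IMPLIES (NOT 0 AND 1))) -> 1
  row 4 [00100]: (((1 AND NOT 0) AND (0 XOR 0)) OR ((0 IMPLIES 0) IMPLIES (NOT 0 AND 0))) -> 0
  row 5 [00101]: (((1 AND NOT 0) AND (0 XOR 0)) OR ((0 IMPLIES 0) IMPLIES (NOT 0 AND 0))) -> 0
  row 6 [00110]: (((1 AND NOT 0) AND (1 XOR 1)) OR ((0 IMPLIES 0) IMPLIES (NOT 0 AND 1))) -> 1
  row 7 [00111]: (((1 AND NOT 0) AND (1 XOR 1)) OR ((0 IMPLIES 0) IMPLIES (NOT 0 AND 1))) -> 1
  row 8 [01000]: (((0 AND NOT 1) AND (0 XOR 0)) OR ((1 IMPLIES 1) IMPLIES (NOT 1 AND 0))) -> 0
  row 9 [01001]: (((0 AND NOT 1) AND (0 XOR 0)) OR ((1 IMPLIES 1) IMPLIES (NOT 1 AND 0))) -> 0
  row 10 [01010]: (((0 AND NOT 1) AND (1 XOR 1)) OR ((1 IMPLIES 1) IMPLIES (NOT 1 AND 1))) -> 0
  row 11 [01011]: (((0 AND NOT 1) AND (1 XOR 1)) OR ((1 IMPLIES 1) IMPLIES (NOT 1 AND 1))) -> 0
  row 12 [01100]: (((1 AND NOT 1) AND (0 XOR 0)) OR ((1 IMPLIES 1) IMPLIES (NOT 1 AND 0))) -> 0
  row 13 [01101]: (((1 AND NOT 1) AND (0 XOR 0)) OR ((1 IMPLIES 1) IMPLIES (NOT 1 AND 0))) -> 0
  row 14 [01110]: (((1 AND NOT 1) AND (1 XOR 1)) OR ((1 IMPLIES 1) IMPLIES (NOT 1 AND 1))) -> 0
  row 15 [01111]: (((1 AND NOT 1) AND (1 XOR 1)) OR ((1 IMPLIES 1) IMPLIES (NOT 1 AND 1))) -> 0
  row 16 [10000]: (((0 AND NOT 0) AND (0 XOR 0)) OR ((0 IMPLIES 0) IMPLIES (NOT 0 AND 0))) -> 0
  row 17 [10001]: (((0 AND NOT 0) AND (0 XOR 0)) OR ((0 IMPLIES 0) IMPLIES (NOT 0 AND 0))) -> 0
  row 18 [10010]: (((0 AND NOT 0) AND (1 XOR 1)) OR ((0 IMPLIES 0) IMPLIES (NOT 0 AND 1))) -> 1
  row 19 [10011]: (((0 AND NOT 0) AND (1 XOR 1)) OR ((0 IMPLIES 0) IMPLIES (NOT 0 AND 1))) -> 1
  row 20 [10100]: (((1 AND NOT 0) AND (0 XOR 0)) OR ((0 IMPLIES 0) IMPLIES (NOT 0 AND 0))) -> 0
  row 21 [10101]: (((1 AND NOT 0) AND (0 XOR 0)) OR ((0 IMPLIES 0) IMPLIES (NOT 0 AND 0))) -> 0
  row 22 [10110]: (((1 AND NOT 0) AND (1 XOR 1)) OR ((0 IMPLIES 0) IMPLIES (NOT 0 AND 1))) -> 1
  row 23 [10111]: (((1 AND NOT 0) AND (1 XOR 1)) OR ((0 IMPLIES 0) IMPLIES (NOT 0 AND 1))) -> 1
  row 24 [11000]: (((0 AND NOT 1) AND (0 XOR 0)) OR ((1 IMPLIES 1) IMPLIES (NOT 1 AND 0))) -> 0
  row 25 [11001]: (((0 AND NOT 1) AND (0 XOR 0)) OR ((1 IMPLIES 1) IMPLIES (NOT 1 AND 0))) -> 0
  row 26 [11010]: (((0 AND NOT 1) AND (1 XOR 1)) OR ((1 IMPLIES 1) IMPLIES (NOT 1 AND 1))) -> 0
  row 27 [11011]: (((0 AND NOT 1) AND (1 XOR 1)) OR ((1 IMPLIES 1) IMPLIES (NOT 1 AND 1))) -> 0
  row 28 [11100]: (((1 AND NOT 1) AND (0 XOR 0)) OR ((1 IMPLIES 1) IMPLIES (NOT 1 AND 0))) -> 0
  row 29 [11101]: (((1 AND NOT 1) AND (0 XOR 0)) OR ((1 IMPLIES 1) IMPLIES (NOT 1 AND 0))) -> 0
  row 30 [11110]: (((1 AND NOT 1) AND (1 XOR 1)) OR ((1 IMPLIES 1) IMPLIES (NOT 1 AND 1))) -> 0
  row 31 [11111]: (((1 AND NOT 1) AND (1 XOR 1)) OR ((1 IMPLIES 1) IMPLIES (NOT 1 AND 1))) -> 0
Full result column, 4 rows per line (a,b,c fixed per line; d,e runs 00..11 left to right):
  rows 0-3 [a,b,c=000]: 0011  = hex 3
  rows 4-7 [a,b,c=001]: 0011  = hex 3
  rows 8-11 [a,b,c=010]: 0000  = hex 0
  rows 12-15 [a,b,c=011]: 0000  = hex 0
  rows 16-19 [a,b,c=100]: 0011  = hex 3
  rows 20-23 [a,b,c=101]: 0011  = hex 3
  rows 24-27 [a,b,c=110]: 0000  = hex 0
  rows 28-31 [a,b,c=111]: 0000  = hex 0
Output column (row 0 .. row 31) = 00110011000000000011001100000000
Output column grouped in 4s = 0011 0011 0000 0000 0011 0011 0000 0000 = 0x33003300
Convert to decimal digit by digit (value = value*16 + digit):
  3 -> 3
  3*16 + 3 = 51
  51*16 + 0 = 816
  816*16 + 0 = 13056
  13056*16 + 3 = 208899
  208899*16 + 3 = 3342387
  3342387*16 + 0 = 53478192
  53478192*16 + 0 = 855651072
Decimal = 855651072

855651072


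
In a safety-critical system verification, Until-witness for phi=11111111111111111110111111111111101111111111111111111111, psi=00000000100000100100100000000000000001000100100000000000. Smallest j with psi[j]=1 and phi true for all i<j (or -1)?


(phi U psi) at 0: need smallest j with psi[j]=1 and phi[i]=1 for all i in [0,j).
Scan from step 0:
  step 0: phi=1, psi=0 -> continue
  step 1: phi=1, psi=0 -> continue
  step 2: phi=1, psi=0 -> continue
  step 3: phi=1, psi=0 -> continue
  step 8: psi=1 and phi held for [0,8) -> witness found
Witness step = 8

8


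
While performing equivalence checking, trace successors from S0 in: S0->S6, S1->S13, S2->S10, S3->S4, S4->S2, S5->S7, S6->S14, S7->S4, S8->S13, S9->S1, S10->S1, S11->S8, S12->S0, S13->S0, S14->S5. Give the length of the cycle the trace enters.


Trace from S0 until a state repeats:
  S0 -> S6 -> S14 -> S5 -> S7 -> S4 -> S2 -> S10 -> S1 -> S13 -> S0
S0 first seen at step 0, revisited at step 10.
Cycle length = 10 - 0 = 10

10


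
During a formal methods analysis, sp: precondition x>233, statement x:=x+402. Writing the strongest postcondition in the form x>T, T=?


Formula: sp(P, x:=E) = exists old_x. (x = E[old_x/x]) AND P[old_x/x] (old_x is the value of x before the assignment; eliminate old_x by solving x = E[old_x/x] for old_x)
Step 1: Precondition P: x>233, i.e. old_x > 233
Step 2: Assignment gives x = old_x + 402, so old_x = x - 402
Step 3: Substitute into P: x - 402 > 233
Step 4: Simplify: x > 233+402 = 635

635


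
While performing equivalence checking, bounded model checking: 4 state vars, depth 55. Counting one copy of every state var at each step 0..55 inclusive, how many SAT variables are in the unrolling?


BMC unrolls to depth k, creating one copy of each state var for steps 0..k.
Step count = 55 + 1 = 56 (steps 0 through 55)
Vars per step = 4
Total = 4 * 56 = 224

224


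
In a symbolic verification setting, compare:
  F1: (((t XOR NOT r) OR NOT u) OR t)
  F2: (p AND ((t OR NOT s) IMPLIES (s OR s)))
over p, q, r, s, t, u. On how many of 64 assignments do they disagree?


F1 = (((t XOR NOT r) OR NOT u) OR t)
F2 = (p AND ((t OR NOT s) IMPLIES (s OR s)))
Evaluate both on each of 64 rows (bits = p,q,r,s,t,u):
  row 0 [000000]: F1=1 F2=0 (differ) -> 1
  row 1 [000001]: F1=1 F2=0 (differ) -> 1
  row 2 [000010]: F1=1 F2=0 (differ) -> 1
  row 3 [000011]: F1=1 F2=0 (differ) -> 1
  row 4 [000100]: F1=1 F2=0 (differ) -> 1
  (every remaining row is evaluated the same way; all 64 results are listed next)
Full result column, 8 rows per line (p,q,r fixed per line; s,t,u runs 000..111 left to right):
  rows 0-7 [p,q,r=000]: 11111111  (ones: 8)
  rows 8-15 [p,q,r=001]: 10111011  (ones: 6)
  rows 16-23 [p,q,r=010]: 11111111  (ones: 8)
  rows 24-31 [p,q,r=011]: 10111011  (ones: 6)
  rows 32-39 [p,q,r=100]: 11110000  (ones: 4)
  rows 40-47 [p,q,r=101]: 10110100  (ones: 4)
  rows 48-55 [p,q,r=110]: 11110000  (ones: 4)
  rows 56-63 [p,q,r=111]: 10110100  (ones: 4)
Disagreements = 8+6+8+6+4+4+4+4 = 44

44


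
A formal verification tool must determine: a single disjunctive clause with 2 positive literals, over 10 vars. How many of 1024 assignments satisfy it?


Step 1: Total=2^10=1024
Step 2: Unsat when all 2 false: 2^8=256
Step 3: Sat=1024-256=768

768


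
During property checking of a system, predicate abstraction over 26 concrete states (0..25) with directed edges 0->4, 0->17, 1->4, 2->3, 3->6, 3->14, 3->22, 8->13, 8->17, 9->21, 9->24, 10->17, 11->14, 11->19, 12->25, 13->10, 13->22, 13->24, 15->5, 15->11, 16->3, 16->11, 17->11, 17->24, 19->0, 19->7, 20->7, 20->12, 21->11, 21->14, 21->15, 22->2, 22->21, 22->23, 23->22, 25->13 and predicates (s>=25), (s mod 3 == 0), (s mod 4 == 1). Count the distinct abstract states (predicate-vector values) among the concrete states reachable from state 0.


BFS from 0:
Concrete reachable: {0, 4, 7, 11, 14, 17, 19, 24}
Abstract via predicates (s>=25), (s mod 3 == 0), (s mod 4 == 1):
  (0,0,0) <- {4, 7, 11, 14, 19}
  (0,0,1) <- {17}
  (0,1,0) <- {0, 24}
Distinct abstract states = 3

3


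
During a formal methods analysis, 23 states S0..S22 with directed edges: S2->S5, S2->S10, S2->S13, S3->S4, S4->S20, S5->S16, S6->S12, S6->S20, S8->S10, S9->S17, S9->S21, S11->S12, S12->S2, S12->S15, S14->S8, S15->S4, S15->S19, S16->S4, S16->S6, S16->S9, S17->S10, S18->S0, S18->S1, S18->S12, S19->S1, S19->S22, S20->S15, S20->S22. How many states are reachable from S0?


BFS from S0:
  layer 0: {S0}
Reachable set: {S0}
Count = 1

1


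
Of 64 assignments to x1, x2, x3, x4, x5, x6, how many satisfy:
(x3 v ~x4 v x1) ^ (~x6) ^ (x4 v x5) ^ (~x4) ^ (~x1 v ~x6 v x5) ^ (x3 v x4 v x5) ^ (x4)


CNF with 7 clauses over 6 vars (64 assignments).
An assignment satisfies CNF iff every clause has >=1 true literal.
Check each row (bits = x1,x2,x3,x4,x5,x6; clause T/F shown):
  row 0 [000000]: clauses=TTFTTFF -> 0
  row 1 [000001]: clauses=TFFTTFF -> 0
  row 2 [000010]: clauses=TTTTTTF -> 0
  row 3 [000011]: clauses=TFTTTTF -> 0
  row 4 [000100]: clauses=FTTFTTT -> 0
  (every remaining row is evaluated the same way; all 64 results are listed next)
Full result column, 8 rows per line (x1,x2,x3 fixed per line; x4,x5,x6 runs 000..111 left to right):
  rows 0-7 [x1,x2,x3=000]: 00000000  (ones: 0)
  rows 8-15 [x1,x2,x3=001]: 00000000  (ones: 0)
  rows 16-23 [x1,x2,x3=010]: 00000000  (ones: 0)
  rows 24-31 [x1,x2,x3=011]: 00000000  (ones: 0)
  rows 32-39 [x1,x2,x3=100]: 00000000  (ones: 0)
  rows 40-47 [x1,x2,x3=101]: 00000000  (ones: 0)
  rows 48-55 [x1,x2,x3=110]: 00000000  (ones: 0)
  rows 56-63 [x1,x2,x3=111]: 00000000  (ones: 0)
Satisfying assignments = 0+0+0+0+0+0+0+0 = 0

0


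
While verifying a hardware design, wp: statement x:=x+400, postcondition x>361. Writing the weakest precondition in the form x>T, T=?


Formula: wp(x:=E, P) = P[E/x] (substitute E for x in postcondition)
Step 1: Postcondition: x>361
Step 2: Substitute x+400 for x: x+400>361
Step 3: Solve for x: x > 361-400 = -39

-39


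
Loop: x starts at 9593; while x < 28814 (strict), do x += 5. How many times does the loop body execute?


Step 1: x goes from 9593 toward 28814 by 5; the body runs while x<28814, so iterations = ceil((bound-start)/step)
Step 2: Distance=19221
Step 3: ceil(19221/5)=3845

3845


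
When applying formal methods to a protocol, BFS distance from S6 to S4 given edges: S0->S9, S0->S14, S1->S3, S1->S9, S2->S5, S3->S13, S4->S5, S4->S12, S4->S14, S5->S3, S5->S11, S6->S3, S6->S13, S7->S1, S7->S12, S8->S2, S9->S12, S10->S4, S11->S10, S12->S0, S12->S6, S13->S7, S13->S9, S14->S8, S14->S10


BFS layer-by-layer from S6:
  dist 0: {S6}
  dist 1: {S3, S13}
  dist 2: {S7, S9}
  dist 3: {S1, S12}
  dist 4: {S0}
  dist 5: {S14}
  dist 6: {S8, S10}
  dist 7: {S2, S4}
  -> S4 reached at distance 7
Shortest path length = 7

7


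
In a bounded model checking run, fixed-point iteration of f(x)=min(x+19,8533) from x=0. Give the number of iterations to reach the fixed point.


Step 1: x=0, cap=8533, increment=19
Step 2: x grows by 19 each step until capped at 8533; fixed point is x=8533
Step 3: iterations = ceil(8533/19) = 450

450


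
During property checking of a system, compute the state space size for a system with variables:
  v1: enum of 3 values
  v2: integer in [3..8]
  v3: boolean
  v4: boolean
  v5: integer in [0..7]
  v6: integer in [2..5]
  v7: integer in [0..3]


State space = product of domain sizes of all variables.
Domain sizes:
  v1 (enum of 3 values): 3
  v2 (integer in [3..8]): 6
  v3 (boolean): 2
  v4 (boolean): 2
  v5 (integer in [0..7]): 8
  v6 (integer in [2..5]): 4
  v7 (integer in [0..3]): 4
Product = 3 * 6 * 2 * 2 * 8 * 4 * 4 = 9216

9216


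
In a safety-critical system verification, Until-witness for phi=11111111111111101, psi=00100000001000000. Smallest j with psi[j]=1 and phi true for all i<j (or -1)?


(phi U psi) at 0: need smallest j with psi[j]=1 and phi[i]=1 for all i in [0,j).
Scan from step 0:
  step 0: phi=1, psi=0 -> continue
  step 1: phi=1, psi=0 -> continue
  step 2: psi=1 and phi held for [0,2) -> witness found
Witness step = 2

2


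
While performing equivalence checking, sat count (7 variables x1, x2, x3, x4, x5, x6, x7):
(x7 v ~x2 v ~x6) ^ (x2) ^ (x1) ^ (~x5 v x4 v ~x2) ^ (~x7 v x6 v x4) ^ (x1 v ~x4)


CNF with 6 clauses over 7 vars (128 assignments).
An assignment satisfies CNF iff every clause has >=1 true literal.
Check each row (bits = x1,x2,x3,x4,x5,x6,x7; clause T/F shown):
  row 0 [0000000]: clauses=TFFTTT -> 0
  row 1 [0000001]: clauses=TFFTFT -> 0
  row 2 [0000010]: clauses=TFFTTT -> 0
  row 3 [0000011]: clauses=TFFTTT -> 0
  row 4 [0000100]: clauses=TFFTTT -> 0
  (every remaining row is evaluated the same way; all 128 results are listed next)
Full result column, 8 rows per line (x1,x2,x3,x4 fixed per line; x5,x6,x7 runs 000..111 left to right):
  rows 0-7 [x1,x2,x3,x4=0000]: 00000000  (ones: 0)
  rows 8-15 [x1,x2,x3,x4=0001]: 00000000  (ones: 0)
  rows 16-23 [x1,x2,x3,x4=0010]: 00000000  (ones: 0)
  rows 24-31 [x1,x2,x3,x4=0011]: 00000000  (ones: 0)
  rows 32-39 [x1,x2,x3,x4=0100]: 00000000  (ones: 0)
  rows 40-47 [x1,x2,x3,x4=0101]: 00000000  (ones: 0)
  rows 48-55 [x1,x2,x3,x4=0110]: 00000000  (ones: 0)
  rows 56-63 [x1,x2,x3,x4=0111]: 00000000  (ones: 0)
  rows 64-71 [x1,x2,x3,x4=1000]: 00000000  (ones: 0)
  rows 72-79 [x1,x2,x3,x4=1001]: 00000000  (ones: 0)
  rows 80-87 [x1,x2,x3,x4=1010]: 00000000  (ones: 0)
  rows 88-95 [x1,x2,x3,x4=1011]: 00000000  (ones: 0)
  rows 96-103 [x1,x2,x3,x4=1100]: 10010000  (ones: 2)
  rows 104-111 [x1,x2,x3,x4=1101]: 11011101  (ones: 6)
  rows 112-119 [x1,x2,x3,x4=1110]: 10010000  (ones: 2)
  rows 120-127 [x1,x2,x3,x4=1111]: 11011101  (ones: 6)
Satisfying assignments = 0+0+0+0+0+0+0+0+0+0+0+0+2+6+2+6 = 16

16


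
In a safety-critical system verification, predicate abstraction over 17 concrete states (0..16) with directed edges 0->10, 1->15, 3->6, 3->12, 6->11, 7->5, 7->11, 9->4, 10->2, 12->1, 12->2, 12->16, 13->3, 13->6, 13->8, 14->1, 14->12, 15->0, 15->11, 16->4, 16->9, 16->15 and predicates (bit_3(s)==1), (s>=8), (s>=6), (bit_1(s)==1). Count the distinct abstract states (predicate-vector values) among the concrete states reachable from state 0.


BFS from 0:
Concrete reachable: {0, 2, 10}
Abstract via predicates (bit_3(s)==1), (s>=8), (s>=6), (bit_1(s)==1):
  (0,0,0,0) <- {0}
  (0,0,0,1) <- {2}
  (1,1,1,1) <- {10}
Distinct abstract states = 3

3


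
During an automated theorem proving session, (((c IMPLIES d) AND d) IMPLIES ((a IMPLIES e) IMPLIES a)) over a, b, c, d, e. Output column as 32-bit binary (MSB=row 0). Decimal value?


Formula: (((c IMPLIES d) AND d) IMPLIES ((a IMPLIES e) IMPLIES a)) over a, b, c, d, e (32 rows)
Evaluate each row (bits = a,b,c,d,e, MSB first):
  row 0 [00000]: (((0 IMPLIES 0) AND 0) IMPLIES ((0 IMPLIES 0) IMPLIES 0)) -> 1
  row 1 [00001]: (((0 IMPLIES 0) AND 0) IMPLIES ((0 IMPLIES 1) IMPLIES 0)) -> 1
  row 2 [00010]: (((0 IMPLIES 1) AND 1) IMPLIES ((0 IMPLIES 0) IMPLIES 0)) -> 0
  row 3 [00011]: (((0 IMPLIES 1) AND 1) IMPLIES ((0 IMPLIES 1) IMPLIES 0)) -> 0
  row 4 [00100]: (((1 IMPLIES 0) AND 0) IMPLIES ((0 IMPLIES 0) IMPLIES 0)) -> 1
  row 5 [00101]: (((1 IMPLIES 0) AND 0) IMPLIES ((0 IMPLIES 1) IMPLIES 0)) -> 1
  row 6 [00110]: (((1 IMPLIES 1) AND 1) IMPLIES ((0 IMPLIES 0) IMPLIES 0)) -> 0
  row 7 [00111]: (((1 IMPLIES 1) AND 1) IMPLIES ((0 IMPLIES 1) IMPLIES 0)) -> 0
  row 8 [01000]: (((0 IMPLIES 0) AND 0) IMPLIES ((0 IMPLIES 0) IMPLIES 0)) -> 1
  row 9 [01001]: (((0 IMPLIES 0) AND 0) IMPLIES ((0 IMPLIES 1) IMPLIES 0)) -> 1
  row 10 [01010]: (((0 IMPLIES 1) AND 1) IMPLIES ((0 IMPLIES 0) IMPLIES 0)) -> 0
  row 11 [01011]: (((0 IMPLIES 1) AND 1) IMPLIES ((0 IMPLIES 1) IMPLIES 0)) -> 0
  row 12 [01100]: (((1 IMPLIES 0) AND 0) IMPLIES ((0 IMPLIES 0) IMPLIES 0)) -> 1
  row 13 [01101]: (((1 IMPLIES 0) AND 0) IMPLIES ((0 IMPLIES 1) IMPLIES 0)) -> 1
  row 14 [01110]: (((1 IMPLIES 1) AND 1) IMPLIES ((0 IMPLIES 0) IMPLIES 0)) -> 0
  row 15 [01111]: (((1 IMPLIES 1) AND 1) IMPLIES ((0 IMPLIES 1) IMPLIES 0)) -> 0
  row 16 [10000]: (((0 IMPLIES 0) AND 0) IMPLIES ((1 IMPLIES 0) IMPLIES 1)) -> 1
  row 17 [10001]: (((0 IMPLIES 0) AND 0) IMPLIES ((1 IMPLIES 1) IMPLIES 1)) -> 1
  row 18 [10010]: (((0 IMPLIES 1) AND 1) IMPLIES ((1 IMPLIES 0) IMPLIES 1)) -> 1
  row 19 [10011]: (((0 IMPLIES 1) AND 1) IMPLIES ((1 IMPLIES 1) IMPLIES 1)) -> 1
  row 20 [10100]: (((1 IMPLIES 0) AND 0) IMPLIES ((1 IMPLIES 0) IMPLIES 1)) -> 1
  row 21 [10101]: (((1 IMPLIES 0) AND 0) IMPLIES ((1 IMPLIES 1) IMPLIES 1)) -> 1
  row 22 [10110]: (((1 IMPLIES 1) AND 1) IMPLIES ((1 IMPLIES 0) IMPLIES 1)) -> 1
  row 23 [10111]: (((1 IMPLIES 1) AND 1) IMPLIES ((1 IMPLIES 1) IMPLIES 1)) -> 1
  row 24 [11000]: (((0 IMPLIES 0) AND 0) IMPLIES ((1 IMPLIES 0) IMPLIES 1)) -> 1
  row 25 [11001]: (((0 IMPLIES 0) AND 0) IMPLIES ((1 IMPLIES 1) IMPLIES 1)) -> 1
  row 26 [11010]: (((0 IMPLIES 1) AND 1) IMPLIES ((1 IMPLIES 0) IMPLIES 1)) -> 1
  row 27 [11011]: (((0 IMPLIES 1) AND 1) IMPLIES ((1 IMPLIES 1) IMPLIES 1)) -> 1
  row 28 [11100]: (((1 IMPLIES 0) AND 0) IMPLIES ((1 IMPLIES 0) IMPLIES 1)) -> 1
  row 29 [11101]: (((1 IMPLIES 0) AND 0) IMPLIES ((1 IMPLIES 1) IMPLIES 1)) -> 1
  row 30 [11110]: (((1 IMPLIES 1) AND 1) IMPLIES ((1 IMPLIES 0) IMPLIES 1)) -> 1
  row 31 [11111]: (((1 IMPLIES 1) AND 1) IMPLIES ((1 IMPLIES 1) IMPLIES 1)) -> 1
Full result column, 4 rows per line (a,b,c fixed per line; d,e runs 00..11 left to right):
  rows 0-3 [a,b,c=000]: 1100  = hex C
  rows 4-7 [a,b,c=001]: 1100  = hex C
  rows 8-11 [a,b,c=010]: 1100  = hex C
  rows 12-15 [a,b,c=011]: 1100  = hex C
  rows 16-19 [a,b,c=100]: 1111  = hex F
  rows 20-23 [a,b,c=101]: 1111  = hex F
  rows 24-27 [a,b,c=110]: 1111  = hex F
  rows 28-31 [a,b,c=111]: 1111  = hex F
Output column (row 0 .. row 31) = 11001100110011001111111111111111
Output column grouped in 4s = 1100 1100 1100 1100 1111 1111 1111 1111 = 0xCCCCFFFF
Convert to decimal digit by digit (value = value*16 + digit):
  C -> 12
  12*16 + 12 (C) = 204
  204*16 + 12 (C) = 3276
  3276*16 + 12 (C) = 52428
  52428*16 + 15 (F) = 838863
  838863*16 + 15 (F) = 13421823
  13421823*16 + 15 (F) = 214749183
  214749183*16 + 15 (F) = 3435986943
Decimal = 3435986943

3435986943


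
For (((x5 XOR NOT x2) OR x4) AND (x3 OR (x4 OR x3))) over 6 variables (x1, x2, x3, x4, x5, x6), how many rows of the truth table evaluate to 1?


Formula: (((x5 XOR NOT x2) OR x4) AND (x3 OR (x4 OR x3))) over 6 vars (64 rows)
Evaluate each row (x1, x2, x3, x4, x5, x6 as bits, MSB first):
  row 0 [000000]: (((0 XOR NOT 0) OR 0) AND (0 OR (0 OR 0))) -> 0
  row 1 [000001]: (((0 XOR NOT 0) OR 0) AND (0 OR (0 OR 0))) -> 0
  row 2 [000010]: (((1 XOR NOT 0) OR 0) AND (0 OR (0 OR 0))) -> 0
  row 3 [000011]: (((1 XOR NOT 0) OR 0) AND (0 OR (0 OR 0))) -> 0
  row 4 [000100]: (((0 XOR NOT 0) OR 1) AND (0 OR (1 OR 0))) -> 1
  (every remaining row is evaluated the same way; all 64 results are listed next)
Full result column, 8 rows per line (x1,x2,x3 fixed per line; x4,x5,x6 runs 000..111 left to right):
  rows 0-7 [x1,x2,x3=000]: 00001111  (ones: 4)
  rows 8-15 [x1,x2,x3=001]: 11001111  (ones: 6)
  rows 16-23 [x1,x2,x3=010]: 00001111  (ones: 4)
  rows 24-31 [x1,x2,x3=011]: 00111111  (ones: 6)
  rows 32-39 [x1,x2,x3=100]: 00001111  (ones: 4)
  rows 40-47 [x1,x2,x3=101]: 11001111  (ones: 6)
  rows 48-55 [x1,x2,x3=110]: 00001111  (ones: 4)
  rows 56-63 [x1,x2,x3=111]: 00111111  (ones: 6)
Count of 1-rows = 4+6+4+6+4+6+4+6 = 40

40


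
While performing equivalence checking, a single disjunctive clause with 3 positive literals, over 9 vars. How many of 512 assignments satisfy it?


Step 1: Total=2^9=512
Step 2: Unsat when all 3 false: 2^6=64
Step 3: Sat=512-64=448

448


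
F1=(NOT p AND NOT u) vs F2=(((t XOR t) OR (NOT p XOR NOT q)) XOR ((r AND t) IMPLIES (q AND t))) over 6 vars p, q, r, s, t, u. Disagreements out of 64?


F1 = (NOT p AND NOT u)
F2 = (((t XOR t) OR (NOT p XOR NOT q)) XOR ((r AND t) IMPLIES (q AND t)))
Evaluate both on each of 64 rows (bits = p,q,r,s,t,u):
  row 0 [000000]: F1=1 F2=1 -> 0
  row 1 [000001]: F1=0 F2=1 (differ) -> 1
  row 2 [000010]: F1=1 F2=1 -> 0
  row 3 [000011]: F1=0 F2=1 (differ) -> 1
  row 4 [000100]: F1=1 F2=1 -> 0
  (every remaining row is evaluated the same way; all 64 results are listed next)
Full result column, 8 rows per line (p,q,r fixed per line; s,t,u runs 000..111 left to right):
  rows 0-7 [p,q,r=000]: 01010101  (ones: 4)
  rows 8-15 [p,q,r=001]: 01100110  (ones: 4)
  rows 16-23 [p,q,r=010]: 10101010  (ones: 4)
  rows 24-31 [p,q,r=011]: 10101010  (ones: 4)
  rows 32-39 [p,q,r=100]: 00000000  (ones: 0)
  rows 40-47 [p,q,r=101]: 00110011  (ones: 4)
  rows 48-55 [p,q,r=110]: 11111111  (ones: 8)
  rows 56-63 [p,q,r=111]: 11111111  (ones: 8)
Disagreements = 4+4+4+4+0+4+8+8 = 36

36
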